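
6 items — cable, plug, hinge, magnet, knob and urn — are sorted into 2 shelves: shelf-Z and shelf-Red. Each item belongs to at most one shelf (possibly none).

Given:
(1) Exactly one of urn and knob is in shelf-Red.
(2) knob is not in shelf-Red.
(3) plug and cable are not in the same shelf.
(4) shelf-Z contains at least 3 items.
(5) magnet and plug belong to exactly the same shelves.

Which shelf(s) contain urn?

urn: shelf-Red

From (2): knob ∉ shelf-Red.
(1) (exactly one): urn ∈ shelf-Red.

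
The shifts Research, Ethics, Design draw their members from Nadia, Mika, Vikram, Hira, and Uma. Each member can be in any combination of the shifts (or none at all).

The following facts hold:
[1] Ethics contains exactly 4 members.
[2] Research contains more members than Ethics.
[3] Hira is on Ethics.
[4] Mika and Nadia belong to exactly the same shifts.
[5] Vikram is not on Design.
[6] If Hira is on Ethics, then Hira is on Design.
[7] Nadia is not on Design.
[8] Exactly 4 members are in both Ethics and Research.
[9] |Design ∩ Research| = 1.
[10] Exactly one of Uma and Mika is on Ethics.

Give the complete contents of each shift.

Research = {Hira, Mika, Nadia, Uma, Vikram}; Ethics = {Hira, Mika, Nadia, Vikram}; Design = {Hira}

From (3): Hira ∈ Ethics.
From (5): Vikram ∉ Design.
From (7): Nadia ∉ Design.
(4): Mika matches Nadia: Mika ∉ Design.
(6): Hira ∈ Design.
Suppose Nadia ∉ Research: no assignment then satisfies all the clues, so Nadia ∈ Research.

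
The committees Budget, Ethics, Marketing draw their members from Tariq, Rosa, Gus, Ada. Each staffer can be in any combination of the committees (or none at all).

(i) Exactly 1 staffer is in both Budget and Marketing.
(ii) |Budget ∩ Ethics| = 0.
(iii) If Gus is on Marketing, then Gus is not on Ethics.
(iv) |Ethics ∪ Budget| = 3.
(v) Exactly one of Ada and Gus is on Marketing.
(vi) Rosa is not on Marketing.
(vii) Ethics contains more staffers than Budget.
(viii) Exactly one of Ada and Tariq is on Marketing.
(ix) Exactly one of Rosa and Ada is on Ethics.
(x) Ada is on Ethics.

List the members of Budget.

Budget = {Gus}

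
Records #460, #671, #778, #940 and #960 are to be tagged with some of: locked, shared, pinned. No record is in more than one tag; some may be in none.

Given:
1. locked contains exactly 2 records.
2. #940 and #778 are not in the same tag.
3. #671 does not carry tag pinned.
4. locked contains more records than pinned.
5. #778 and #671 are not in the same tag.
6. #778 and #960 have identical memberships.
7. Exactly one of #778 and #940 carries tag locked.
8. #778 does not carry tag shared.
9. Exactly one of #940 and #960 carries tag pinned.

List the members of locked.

locked = {#778, #960}

From (3): #671 ∉ pinned.
From (8): #778 ∉ shared.
(6): #960 matches #778: #960 ∉ shared.
Suppose #460 ∈ locked: no assignment then satisfies all the clues, so #460 ∉ locked.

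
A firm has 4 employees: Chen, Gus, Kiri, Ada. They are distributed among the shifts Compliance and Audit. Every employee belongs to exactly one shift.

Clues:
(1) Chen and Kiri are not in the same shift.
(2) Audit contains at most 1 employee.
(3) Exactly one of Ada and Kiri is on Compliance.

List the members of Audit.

Audit = {Kiri}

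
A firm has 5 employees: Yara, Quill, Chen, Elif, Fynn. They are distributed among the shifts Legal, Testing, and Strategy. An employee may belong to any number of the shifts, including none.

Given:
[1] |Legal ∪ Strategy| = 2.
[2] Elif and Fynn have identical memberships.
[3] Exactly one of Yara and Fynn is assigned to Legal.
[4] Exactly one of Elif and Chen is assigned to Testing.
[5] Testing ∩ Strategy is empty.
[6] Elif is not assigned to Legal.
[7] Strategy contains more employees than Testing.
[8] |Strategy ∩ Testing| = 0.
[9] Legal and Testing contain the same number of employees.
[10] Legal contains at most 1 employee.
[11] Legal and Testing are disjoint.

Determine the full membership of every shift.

Legal = {Yara}; Testing = {Chen}; Strategy = {Quill, Yara}

From (6): Elif ∉ Legal.
(2): Fynn matches Elif: Fynn ∉ Legal.
(3) (exactly one): Yara ∈ Legal.
(10): Legal already has 1, so the rest are out.
(11) (disjoint): Yara ∉ Testing.
Suppose Yara ∉ Strategy: no assignment then satisfies all the clues, so Yara ∈ Strategy.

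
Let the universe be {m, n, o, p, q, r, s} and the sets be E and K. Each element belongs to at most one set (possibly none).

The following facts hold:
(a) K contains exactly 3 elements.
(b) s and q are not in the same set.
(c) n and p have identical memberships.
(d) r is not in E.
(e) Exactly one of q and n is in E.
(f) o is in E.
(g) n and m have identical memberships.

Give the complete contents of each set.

From (d): r ∉ E.
From (f): o ∈ E.
Suppose m ∈ E: no assignment then satisfies all the clues, so m ∉ E.

E = {o, q}; K = {m, n, p}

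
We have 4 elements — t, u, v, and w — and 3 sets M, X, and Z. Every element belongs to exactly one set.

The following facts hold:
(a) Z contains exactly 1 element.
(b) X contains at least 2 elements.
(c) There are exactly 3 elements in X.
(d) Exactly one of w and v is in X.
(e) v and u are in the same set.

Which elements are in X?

X = {t, u, v}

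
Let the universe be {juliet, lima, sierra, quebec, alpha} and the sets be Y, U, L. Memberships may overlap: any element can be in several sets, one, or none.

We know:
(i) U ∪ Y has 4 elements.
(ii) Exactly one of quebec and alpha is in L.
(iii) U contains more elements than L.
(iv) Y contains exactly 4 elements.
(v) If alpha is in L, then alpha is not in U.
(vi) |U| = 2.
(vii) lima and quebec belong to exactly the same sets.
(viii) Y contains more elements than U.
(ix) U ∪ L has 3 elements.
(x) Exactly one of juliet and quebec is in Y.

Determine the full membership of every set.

Y = {alpha, lima, quebec, sierra}; U = {lima, quebec}; L = {alpha}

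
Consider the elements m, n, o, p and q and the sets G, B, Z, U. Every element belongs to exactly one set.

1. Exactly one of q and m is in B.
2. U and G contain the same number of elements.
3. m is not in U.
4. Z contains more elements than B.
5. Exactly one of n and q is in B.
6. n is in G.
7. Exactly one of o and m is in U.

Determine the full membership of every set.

G = {n}; B = {q}; Z = {m, p}; U = {o}

From (3): m ∉ U.
From (6): n ∈ G.
(5) (exactly one): q ∈ B.
(7) (exactly one): o ∈ U.
(1) (exactly one): m ∉ B.
Suppose m ∈ G: no assignment then satisfies all the clues, so m ∉ G.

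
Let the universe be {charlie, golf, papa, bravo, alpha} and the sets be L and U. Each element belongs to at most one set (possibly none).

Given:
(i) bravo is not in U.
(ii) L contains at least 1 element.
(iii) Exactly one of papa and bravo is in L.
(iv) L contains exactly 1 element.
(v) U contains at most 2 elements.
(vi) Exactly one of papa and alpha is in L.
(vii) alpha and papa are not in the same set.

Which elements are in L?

L = {papa}

From (i): bravo ∉ U.
Suppose charlie ∈ L: no assignment then satisfies all the clues, so charlie ∉ L.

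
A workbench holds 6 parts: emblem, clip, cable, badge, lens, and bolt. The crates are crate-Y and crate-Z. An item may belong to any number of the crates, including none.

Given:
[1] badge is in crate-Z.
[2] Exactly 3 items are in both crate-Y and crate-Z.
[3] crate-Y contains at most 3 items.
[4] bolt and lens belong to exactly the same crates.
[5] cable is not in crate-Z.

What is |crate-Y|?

3

From (1): badge ∈ crate-Z.
From (5): cable ∉ crate-Z.
Suppose cable ∈ crate-Y: no assignment then satisfies all the clues, so cable ∉ crate-Y.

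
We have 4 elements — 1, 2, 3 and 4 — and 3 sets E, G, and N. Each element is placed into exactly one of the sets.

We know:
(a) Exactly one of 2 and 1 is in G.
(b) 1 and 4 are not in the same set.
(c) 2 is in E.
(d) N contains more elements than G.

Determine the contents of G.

G = {1}

From (c): 2 ∈ E.
(a) (exactly one): 1 ∈ G.
(b): 4 ∉ G.
Suppose 3 ∈ G: no assignment then satisfies all the clues, so 3 ∉ G.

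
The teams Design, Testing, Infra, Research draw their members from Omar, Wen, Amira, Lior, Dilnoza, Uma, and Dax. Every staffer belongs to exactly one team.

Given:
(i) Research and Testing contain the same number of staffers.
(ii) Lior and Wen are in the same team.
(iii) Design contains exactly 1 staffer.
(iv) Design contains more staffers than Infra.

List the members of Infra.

Infra = {}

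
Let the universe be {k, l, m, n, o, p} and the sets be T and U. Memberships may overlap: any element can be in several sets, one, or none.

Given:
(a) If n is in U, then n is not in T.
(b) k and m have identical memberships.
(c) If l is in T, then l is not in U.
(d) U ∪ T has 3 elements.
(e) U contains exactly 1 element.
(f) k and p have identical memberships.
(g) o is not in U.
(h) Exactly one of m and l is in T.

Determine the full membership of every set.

T = {l, o}; U = {n}

From (g): o ∉ U.
Suppose k ∈ T: no assignment then satisfies all the clues, so k ∉ T.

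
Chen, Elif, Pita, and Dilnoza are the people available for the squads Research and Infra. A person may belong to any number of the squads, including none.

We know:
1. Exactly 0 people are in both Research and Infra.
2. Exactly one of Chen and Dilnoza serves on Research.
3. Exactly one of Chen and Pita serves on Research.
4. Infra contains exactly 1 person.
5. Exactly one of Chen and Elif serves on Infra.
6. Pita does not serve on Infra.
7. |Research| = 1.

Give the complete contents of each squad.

From (6): Pita ∉ Infra.
Suppose Chen ∉ Research: no assignment then satisfies all the clues, so Chen ∈ Research.

Research = {Chen}; Infra = {Elif}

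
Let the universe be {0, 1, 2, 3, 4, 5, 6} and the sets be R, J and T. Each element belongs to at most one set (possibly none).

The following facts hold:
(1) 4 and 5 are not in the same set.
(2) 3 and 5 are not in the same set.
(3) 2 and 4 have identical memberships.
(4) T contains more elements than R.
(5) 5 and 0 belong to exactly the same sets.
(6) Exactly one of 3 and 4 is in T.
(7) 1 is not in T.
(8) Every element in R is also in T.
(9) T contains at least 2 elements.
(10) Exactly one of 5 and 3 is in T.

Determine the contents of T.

T = {3, 6}

From (7): 1 ∉ T.
(8) contrapositive: 1 ∉ R.
Suppose 0 ∈ T: no assignment then satisfies all the clues, so 0 ∉ T.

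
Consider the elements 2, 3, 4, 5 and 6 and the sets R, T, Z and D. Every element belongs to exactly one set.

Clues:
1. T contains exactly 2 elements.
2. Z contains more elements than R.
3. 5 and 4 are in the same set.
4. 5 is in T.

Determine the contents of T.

T = {4, 5}

From (4): 5 ∈ T.
(3): 4 matches 5: 4 ∉ R.
(3): 4 matches 5: 4 ∈ T.
(1): T already has 2, so the rest are out.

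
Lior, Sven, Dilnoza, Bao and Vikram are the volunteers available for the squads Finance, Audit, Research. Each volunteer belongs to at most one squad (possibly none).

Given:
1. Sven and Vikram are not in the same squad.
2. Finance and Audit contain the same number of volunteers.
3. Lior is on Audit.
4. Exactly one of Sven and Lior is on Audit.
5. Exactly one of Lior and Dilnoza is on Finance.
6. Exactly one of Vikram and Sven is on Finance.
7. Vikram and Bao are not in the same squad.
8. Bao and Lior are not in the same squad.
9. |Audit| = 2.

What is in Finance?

Finance = {Dilnoza, Sven}

From (3): Lior ∈ Audit.
(4) (exactly one): Sven ∉ Audit.
(5) (exactly one): Dilnoza ∈ Finance.
(8): Bao ∉ Audit.
(9): only 2 candidates remain for Audit, so all are in.
(6) (exactly one): Sven ∈ Finance.
Suppose Bao ∈ Finance: no assignment then satisfies all the clues, so Bao ∉ Finance.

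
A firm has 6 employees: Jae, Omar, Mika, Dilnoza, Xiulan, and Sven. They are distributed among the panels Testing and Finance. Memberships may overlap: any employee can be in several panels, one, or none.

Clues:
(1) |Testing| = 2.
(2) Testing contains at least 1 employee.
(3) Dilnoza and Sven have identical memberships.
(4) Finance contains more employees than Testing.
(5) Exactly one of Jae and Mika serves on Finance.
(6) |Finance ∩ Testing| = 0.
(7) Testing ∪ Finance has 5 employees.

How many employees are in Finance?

3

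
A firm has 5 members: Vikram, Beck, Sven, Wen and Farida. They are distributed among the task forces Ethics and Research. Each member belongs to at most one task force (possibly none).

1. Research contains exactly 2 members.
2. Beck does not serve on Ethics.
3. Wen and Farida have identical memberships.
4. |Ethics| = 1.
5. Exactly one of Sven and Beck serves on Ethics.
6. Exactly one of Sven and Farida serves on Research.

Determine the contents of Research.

Research = {Farida, Wen}

From (2): Beck ∉ Ethics.
(5) (exactly one): Sven ∈ Ethics.
(6) (exactly one): Farida ∈ Research.
(3): Wen matches Farida: Wen ∉ Ethics.
(3): Wen matches Farida: Wen ∈ Research.
(4): Ethics already has 1, so the rest are out.
(1): Research already has 2, so the rest are out.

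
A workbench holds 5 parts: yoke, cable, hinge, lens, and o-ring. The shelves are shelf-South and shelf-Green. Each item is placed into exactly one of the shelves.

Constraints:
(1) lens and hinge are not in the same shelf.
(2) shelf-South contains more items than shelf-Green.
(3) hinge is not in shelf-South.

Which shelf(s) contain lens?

From (3): hinge ∉ shelf-South.
Only one shelf left: hinge ∈ shelf-Green.
(1): lens ∉ shelf-Green.
Only one shelf left: lens ∈ shelf-South.

lens: shelf-South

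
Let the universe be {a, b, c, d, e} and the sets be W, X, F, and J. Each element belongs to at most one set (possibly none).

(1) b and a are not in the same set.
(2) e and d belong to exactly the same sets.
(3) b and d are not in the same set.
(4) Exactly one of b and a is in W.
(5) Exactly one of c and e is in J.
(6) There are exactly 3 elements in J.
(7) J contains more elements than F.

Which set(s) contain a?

a: J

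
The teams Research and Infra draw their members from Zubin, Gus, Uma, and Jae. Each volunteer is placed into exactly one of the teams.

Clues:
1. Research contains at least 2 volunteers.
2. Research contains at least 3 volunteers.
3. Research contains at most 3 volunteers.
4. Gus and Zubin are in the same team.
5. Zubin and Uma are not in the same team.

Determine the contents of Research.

Research = {Gus, Jae, Zubin}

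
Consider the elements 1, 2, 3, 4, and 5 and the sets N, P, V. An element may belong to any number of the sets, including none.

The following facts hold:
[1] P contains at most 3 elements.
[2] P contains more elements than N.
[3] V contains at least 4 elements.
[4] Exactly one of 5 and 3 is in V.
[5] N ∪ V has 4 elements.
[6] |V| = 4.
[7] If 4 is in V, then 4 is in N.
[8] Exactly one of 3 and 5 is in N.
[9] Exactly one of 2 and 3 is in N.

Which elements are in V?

V = {1, 2, 3, 4}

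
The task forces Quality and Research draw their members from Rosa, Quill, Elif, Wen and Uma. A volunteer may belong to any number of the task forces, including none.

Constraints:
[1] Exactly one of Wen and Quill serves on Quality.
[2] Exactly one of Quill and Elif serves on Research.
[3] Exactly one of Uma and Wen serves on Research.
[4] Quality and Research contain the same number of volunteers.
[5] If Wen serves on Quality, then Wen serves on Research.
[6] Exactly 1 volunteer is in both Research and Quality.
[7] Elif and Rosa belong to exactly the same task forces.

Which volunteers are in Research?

Research = {Quill, Wen}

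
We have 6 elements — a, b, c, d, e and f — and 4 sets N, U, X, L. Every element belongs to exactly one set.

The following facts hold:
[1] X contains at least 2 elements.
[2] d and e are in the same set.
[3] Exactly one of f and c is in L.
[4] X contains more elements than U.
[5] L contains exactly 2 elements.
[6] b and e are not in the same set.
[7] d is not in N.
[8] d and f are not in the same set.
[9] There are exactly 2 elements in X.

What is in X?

X = {d, e}

From (7): d ∉ N.
(2): e matches d: e ∉ N.
Suppose a ∈ X: no assignment then satisfies all the clues, so a ∉ X.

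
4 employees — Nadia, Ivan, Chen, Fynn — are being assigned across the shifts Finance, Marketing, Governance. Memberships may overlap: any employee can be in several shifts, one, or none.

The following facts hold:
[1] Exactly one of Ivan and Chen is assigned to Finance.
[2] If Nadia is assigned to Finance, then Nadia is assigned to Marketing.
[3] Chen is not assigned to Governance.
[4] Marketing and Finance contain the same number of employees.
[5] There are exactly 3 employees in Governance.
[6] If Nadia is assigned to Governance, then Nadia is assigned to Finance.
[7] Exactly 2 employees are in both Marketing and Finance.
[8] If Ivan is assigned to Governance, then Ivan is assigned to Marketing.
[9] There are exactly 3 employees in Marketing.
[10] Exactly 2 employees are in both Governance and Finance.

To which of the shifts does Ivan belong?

Ivan: Governance, Marketing

From (3): Chen ∉ Governance.
(5): only 3 candidates remain for Governance, so all are in.
(6): Nadia ∈ Finance.
(8): Ivan ∈ Marketing.
(2): Nadia ∈ Marketing.
Suppose Ivan ∈ Finance: no assignment then satisfies all the clues, so Ivan ∉ Finance.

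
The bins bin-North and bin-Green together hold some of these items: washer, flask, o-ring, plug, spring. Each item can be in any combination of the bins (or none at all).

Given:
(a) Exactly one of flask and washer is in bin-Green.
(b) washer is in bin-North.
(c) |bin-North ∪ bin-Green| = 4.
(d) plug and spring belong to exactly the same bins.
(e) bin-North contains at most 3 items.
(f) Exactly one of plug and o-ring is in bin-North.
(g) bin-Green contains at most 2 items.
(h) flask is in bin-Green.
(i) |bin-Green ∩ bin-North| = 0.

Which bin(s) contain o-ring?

o-ring: none

From (b): washer ∈ bin-North.
From (h): flask ∈ bin-Green.
(a) (exactly one): washer ∉ bin-Green.
Suppose o-ring ∈ bin-North: no assignment then satisfies all the clues, so o-ring ∉ bin-North.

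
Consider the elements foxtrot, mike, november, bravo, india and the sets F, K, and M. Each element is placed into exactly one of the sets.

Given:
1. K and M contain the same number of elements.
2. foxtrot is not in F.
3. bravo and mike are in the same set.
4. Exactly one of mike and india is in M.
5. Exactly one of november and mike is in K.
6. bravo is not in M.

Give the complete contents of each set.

F = {november}; K = {bravo, mike}; M = {foxtrot, india}

From (2): foxtrot ∉ F.
From (6): bravo ∉ M.
(3): mike matches bravo: mike ∉ M.
(4) (exactly one): india ∈ M.
Suppose foxtrot ∈ K: no assignment then satisfies all the clues, so foxtrot ∉ K.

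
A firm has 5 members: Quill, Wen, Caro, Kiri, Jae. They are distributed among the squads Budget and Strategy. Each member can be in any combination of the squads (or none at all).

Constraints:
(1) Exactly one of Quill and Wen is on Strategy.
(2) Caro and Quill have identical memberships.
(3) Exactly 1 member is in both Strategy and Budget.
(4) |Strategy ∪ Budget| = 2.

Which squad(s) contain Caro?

Caro: none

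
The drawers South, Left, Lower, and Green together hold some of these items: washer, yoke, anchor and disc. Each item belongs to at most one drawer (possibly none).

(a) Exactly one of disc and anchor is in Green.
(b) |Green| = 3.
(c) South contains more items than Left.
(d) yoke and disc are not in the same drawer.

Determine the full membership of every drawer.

South = {disc}; Left = {}; Lower = {}; Green = {anchor, washer, yoke}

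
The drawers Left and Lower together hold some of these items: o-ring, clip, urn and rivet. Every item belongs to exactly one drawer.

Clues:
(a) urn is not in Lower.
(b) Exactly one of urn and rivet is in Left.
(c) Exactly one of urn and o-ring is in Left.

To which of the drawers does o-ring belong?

From (a): urn ∉ Lower.
Only one drawer left: urn ∈ Left.
(b) (exactly one): rivet ∉ Left.
(c) (exactly one): o-ring ∉ Left.
Only one drawer left: o-ring ∈ Lower.
Only one drawer left: rivet ∈ Lower.

o-ring: Lower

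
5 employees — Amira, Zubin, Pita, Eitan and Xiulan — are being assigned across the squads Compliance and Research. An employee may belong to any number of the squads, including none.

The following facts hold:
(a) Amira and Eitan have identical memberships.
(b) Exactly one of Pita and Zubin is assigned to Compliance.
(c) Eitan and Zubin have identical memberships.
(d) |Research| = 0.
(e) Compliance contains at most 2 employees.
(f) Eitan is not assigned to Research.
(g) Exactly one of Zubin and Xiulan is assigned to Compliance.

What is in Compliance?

Compliance = {Pita, Xiulan}

From (f): Eitan ∉ Research.
(a): Amira matches Eitan: Amira ∉ Research.
(c): Zubin matches Eitan: Zubin ∉ Research.
(d): Research already has 0, so the rest are out.
Suppose Amira ∈ Compliance: no assignment then satisfies all the clues, so Amira ∉ Compliance.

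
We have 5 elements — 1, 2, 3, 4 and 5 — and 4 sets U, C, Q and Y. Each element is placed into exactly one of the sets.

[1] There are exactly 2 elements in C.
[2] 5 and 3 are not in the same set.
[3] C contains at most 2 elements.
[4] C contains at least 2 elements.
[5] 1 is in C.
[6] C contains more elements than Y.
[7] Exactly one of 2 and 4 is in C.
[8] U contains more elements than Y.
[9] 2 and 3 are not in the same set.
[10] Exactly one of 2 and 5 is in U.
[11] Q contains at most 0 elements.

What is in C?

From (5): 1 ∈ C.
(11): Q already has 0, so the rest are out.
Suppose 2 ∉ C: no assignment then satisfies all the clues, so 2 ∈ C.

C = {1, 2}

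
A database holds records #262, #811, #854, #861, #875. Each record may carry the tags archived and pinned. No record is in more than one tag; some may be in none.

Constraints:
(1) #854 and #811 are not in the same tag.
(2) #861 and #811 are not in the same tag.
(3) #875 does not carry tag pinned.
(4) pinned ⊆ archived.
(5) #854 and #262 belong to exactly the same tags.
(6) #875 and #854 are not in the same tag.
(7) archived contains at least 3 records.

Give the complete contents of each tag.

archived = {#262, #854, #861}; pinned = {}

From (3): #875 ∉ pinned.
Suppose #262 ∉ archived: no assignment then satisfies all the clues, so #262 ∈ archived.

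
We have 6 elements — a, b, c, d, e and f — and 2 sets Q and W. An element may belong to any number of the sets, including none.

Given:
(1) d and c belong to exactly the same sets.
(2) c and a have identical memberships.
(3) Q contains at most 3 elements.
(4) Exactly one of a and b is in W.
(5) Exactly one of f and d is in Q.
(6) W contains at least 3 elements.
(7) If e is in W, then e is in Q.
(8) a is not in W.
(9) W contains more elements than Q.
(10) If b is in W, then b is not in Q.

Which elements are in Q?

Q = {e, f}

From (8): a ∉ W.
(2): c matches a: c ∉ W.
(4) (exactly one): b ∈ W.
(10): b ∉ Q.
(1): d matches c: d ∉ W.
(6): only 3 candidates remain for W, so all are in.
(7): e ∈ Q.
Suppose a ∈ Q: no assignment then satisfies all the clues, so a ∉ Q.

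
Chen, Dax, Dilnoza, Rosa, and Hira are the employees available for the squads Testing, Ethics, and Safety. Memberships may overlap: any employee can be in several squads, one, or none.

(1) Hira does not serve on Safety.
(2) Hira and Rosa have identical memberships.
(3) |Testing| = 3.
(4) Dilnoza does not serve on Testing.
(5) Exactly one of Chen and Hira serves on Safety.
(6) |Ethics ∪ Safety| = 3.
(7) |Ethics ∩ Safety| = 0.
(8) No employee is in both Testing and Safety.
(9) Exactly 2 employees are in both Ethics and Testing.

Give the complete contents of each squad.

Testing = {Dax, Hira, Rosa}; Ethics = {Hira, Rosa}; Safety = {Chen}

From (1): Hira ∉ Safety.
From (4): Dilnoza ∉ Testing.
(2): Rosa matches Hira: Rosa ∉ Safety.
(5) (exactly one): Chen ∈ Safety.
(8) (disjoint): Chen ∉ Testing.
(3): only 3 candidates remain for Testing, so all are in.
(8) (disjoint): Dax ∉ Safety.
Suppose Chen ∈ Ethics: no assignment then satisfies all the clues, so Chen ∉ Ethics.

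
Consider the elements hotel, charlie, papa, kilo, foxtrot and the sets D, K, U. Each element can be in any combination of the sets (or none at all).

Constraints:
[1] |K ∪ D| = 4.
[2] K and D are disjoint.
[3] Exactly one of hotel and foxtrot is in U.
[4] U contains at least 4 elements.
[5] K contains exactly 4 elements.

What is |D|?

0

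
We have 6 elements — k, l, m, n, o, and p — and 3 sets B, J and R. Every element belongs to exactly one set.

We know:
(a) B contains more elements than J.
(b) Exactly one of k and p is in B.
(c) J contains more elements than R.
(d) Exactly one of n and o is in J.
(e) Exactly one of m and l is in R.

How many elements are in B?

3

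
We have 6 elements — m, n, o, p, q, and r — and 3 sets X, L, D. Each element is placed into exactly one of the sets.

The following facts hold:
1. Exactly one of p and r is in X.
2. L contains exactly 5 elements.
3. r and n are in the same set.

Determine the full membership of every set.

X = {p}; L = {m, n, o, q, r}; D = {}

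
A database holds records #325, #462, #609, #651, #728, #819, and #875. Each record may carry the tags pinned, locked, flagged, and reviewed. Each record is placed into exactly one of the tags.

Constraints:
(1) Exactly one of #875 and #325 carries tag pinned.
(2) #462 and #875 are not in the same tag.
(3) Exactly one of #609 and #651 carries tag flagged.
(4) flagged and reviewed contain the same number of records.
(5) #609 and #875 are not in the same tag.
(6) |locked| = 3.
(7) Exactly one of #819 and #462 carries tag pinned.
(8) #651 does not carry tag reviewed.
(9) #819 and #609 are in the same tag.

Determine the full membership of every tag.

From (8): #651 ∉ reviewed.
Suppose #325 ∉ pinned: no assignment then satisfies all the clues, so #325 ∈ pinned.

pinned = {#325, #462}; locked = {#609, #728, #819}; flagged = {#651}; reviewed = {#875}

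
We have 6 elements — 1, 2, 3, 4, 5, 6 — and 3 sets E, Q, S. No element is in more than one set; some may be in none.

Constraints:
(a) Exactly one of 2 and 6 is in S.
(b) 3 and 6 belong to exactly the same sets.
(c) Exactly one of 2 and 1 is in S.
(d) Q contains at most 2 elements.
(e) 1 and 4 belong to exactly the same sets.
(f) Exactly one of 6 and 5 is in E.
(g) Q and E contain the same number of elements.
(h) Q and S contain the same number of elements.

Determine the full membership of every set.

E = {3, 6}; Q = {1, 4}; S = {2, 5}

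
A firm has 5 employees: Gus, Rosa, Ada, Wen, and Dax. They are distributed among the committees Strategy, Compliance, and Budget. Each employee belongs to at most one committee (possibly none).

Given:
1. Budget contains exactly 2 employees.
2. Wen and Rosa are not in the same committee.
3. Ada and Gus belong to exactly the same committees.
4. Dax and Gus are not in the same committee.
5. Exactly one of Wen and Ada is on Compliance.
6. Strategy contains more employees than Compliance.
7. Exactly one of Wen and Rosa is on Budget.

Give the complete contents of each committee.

Strategy = {Ada, Gus}; Compliance = {Wen}; Budget = {Dax, Rosa}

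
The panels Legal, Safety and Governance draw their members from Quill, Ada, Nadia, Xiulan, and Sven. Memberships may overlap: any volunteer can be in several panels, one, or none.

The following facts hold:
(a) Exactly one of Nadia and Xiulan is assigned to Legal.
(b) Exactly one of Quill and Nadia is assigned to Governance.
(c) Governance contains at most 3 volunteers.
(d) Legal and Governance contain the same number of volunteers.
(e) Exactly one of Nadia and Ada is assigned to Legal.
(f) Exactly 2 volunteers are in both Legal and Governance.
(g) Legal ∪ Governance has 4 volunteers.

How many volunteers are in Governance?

3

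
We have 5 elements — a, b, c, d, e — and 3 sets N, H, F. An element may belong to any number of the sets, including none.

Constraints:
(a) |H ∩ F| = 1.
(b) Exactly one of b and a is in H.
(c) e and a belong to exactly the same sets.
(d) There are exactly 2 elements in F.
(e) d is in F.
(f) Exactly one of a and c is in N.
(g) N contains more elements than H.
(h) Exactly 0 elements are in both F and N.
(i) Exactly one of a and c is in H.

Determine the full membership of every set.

N = {a, b, e}; H = {b, c}; F = {c, d}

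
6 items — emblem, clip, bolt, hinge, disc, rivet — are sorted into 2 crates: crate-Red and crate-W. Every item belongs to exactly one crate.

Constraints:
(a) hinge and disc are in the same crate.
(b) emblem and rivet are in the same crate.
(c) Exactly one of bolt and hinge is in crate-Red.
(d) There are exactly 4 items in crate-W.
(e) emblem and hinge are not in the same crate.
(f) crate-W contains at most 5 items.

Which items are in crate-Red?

crate-Red = {disc, hinge}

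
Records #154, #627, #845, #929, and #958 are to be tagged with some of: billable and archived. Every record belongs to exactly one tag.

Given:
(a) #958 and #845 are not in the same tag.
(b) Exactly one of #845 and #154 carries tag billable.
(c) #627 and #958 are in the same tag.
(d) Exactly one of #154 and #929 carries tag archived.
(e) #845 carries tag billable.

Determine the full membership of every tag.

billable = {#845, #929}; archived = {#154, #627, #958}

From (e): #845 ∈ billable.
(a): #958 ∉ billable.
(b) (exactly one): #154 ∉ billable.
(c): #627 matches #958: #627 ∉ billable.
Only one tag left: #154 ∈ archived.
Only one tag left: #627 ∈ archived.
Only one tag left: #958 ∈ archived.
(d) (exactly one): #929 ∉ archived.
Only one tag left: #929 ∈ billable.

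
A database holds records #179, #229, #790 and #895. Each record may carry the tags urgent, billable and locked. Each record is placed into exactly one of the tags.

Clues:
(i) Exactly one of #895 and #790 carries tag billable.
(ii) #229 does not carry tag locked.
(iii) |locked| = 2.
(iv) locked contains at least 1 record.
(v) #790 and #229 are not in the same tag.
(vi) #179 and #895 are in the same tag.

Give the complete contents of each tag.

urgent = {#229}; billable = {#790}; locked = {#179, #895}

From (ii): #229 ∉ locked.
Suppose #179 ∈ urgent: no assignment then satisfies all the clues, so #179 ∉ urgent.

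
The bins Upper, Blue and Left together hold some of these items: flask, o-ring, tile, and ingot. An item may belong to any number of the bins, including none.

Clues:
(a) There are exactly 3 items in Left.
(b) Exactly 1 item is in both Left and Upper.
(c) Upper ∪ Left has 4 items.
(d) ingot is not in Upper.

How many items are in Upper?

2

From (d): ingot ∉ Upper.
Suppose ingot ∉ Left: no assignment then satisfies all the clues, so ingot ∈ Left.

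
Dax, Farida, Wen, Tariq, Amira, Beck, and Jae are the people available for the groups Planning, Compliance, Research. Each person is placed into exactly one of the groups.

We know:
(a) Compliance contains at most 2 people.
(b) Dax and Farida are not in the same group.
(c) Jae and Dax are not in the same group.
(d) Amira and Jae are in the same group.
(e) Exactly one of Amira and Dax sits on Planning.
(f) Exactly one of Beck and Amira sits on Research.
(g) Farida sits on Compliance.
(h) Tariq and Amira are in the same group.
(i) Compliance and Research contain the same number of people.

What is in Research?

Research = {Beck, Dax}

From (g): Farida ∈ Compliance.
(b): Dax ∉ Compliance.
Suppose Dax ∉ Research: no assignment then satisfies all the clues, so Dax ∈ Research.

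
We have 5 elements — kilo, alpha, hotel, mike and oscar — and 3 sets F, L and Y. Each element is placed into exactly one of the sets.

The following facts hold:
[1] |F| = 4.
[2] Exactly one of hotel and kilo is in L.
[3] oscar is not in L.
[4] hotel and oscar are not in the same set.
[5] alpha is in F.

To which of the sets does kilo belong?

kilo: F

From (3): oscar ∉ L.
From (5): alpha ∈ F.
Suppose kilo ∉ F: no assignment then satisfies all the clues, so kilo ∈ F.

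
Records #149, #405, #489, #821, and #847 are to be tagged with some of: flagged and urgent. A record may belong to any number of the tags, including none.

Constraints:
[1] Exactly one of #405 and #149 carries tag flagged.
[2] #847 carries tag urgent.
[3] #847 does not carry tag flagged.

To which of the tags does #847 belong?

#847: urgent

From (2): #847 ∈ urgent.
From (3): #847 ∉ flagged.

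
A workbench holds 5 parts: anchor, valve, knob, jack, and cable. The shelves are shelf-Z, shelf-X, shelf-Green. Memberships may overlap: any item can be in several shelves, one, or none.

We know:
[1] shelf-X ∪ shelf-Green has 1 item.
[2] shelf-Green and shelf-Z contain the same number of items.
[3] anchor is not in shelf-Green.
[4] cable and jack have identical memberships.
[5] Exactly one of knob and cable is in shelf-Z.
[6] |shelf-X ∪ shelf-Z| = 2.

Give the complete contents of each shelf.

shelf-Z = {knob}; shelf-X = {valve}; shelf-Green = {valve}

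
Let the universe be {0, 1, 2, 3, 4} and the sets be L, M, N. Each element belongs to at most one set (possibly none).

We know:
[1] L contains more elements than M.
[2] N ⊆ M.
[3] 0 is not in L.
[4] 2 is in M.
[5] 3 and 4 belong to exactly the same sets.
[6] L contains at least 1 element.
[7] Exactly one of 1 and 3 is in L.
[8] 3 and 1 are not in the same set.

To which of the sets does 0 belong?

0: none

From (3): 0 ∉ L.
From (4): 2 ∈ M.
Suppose 0 ∈ M: no assignment then satisfies all the clues, so 0 ∉ M.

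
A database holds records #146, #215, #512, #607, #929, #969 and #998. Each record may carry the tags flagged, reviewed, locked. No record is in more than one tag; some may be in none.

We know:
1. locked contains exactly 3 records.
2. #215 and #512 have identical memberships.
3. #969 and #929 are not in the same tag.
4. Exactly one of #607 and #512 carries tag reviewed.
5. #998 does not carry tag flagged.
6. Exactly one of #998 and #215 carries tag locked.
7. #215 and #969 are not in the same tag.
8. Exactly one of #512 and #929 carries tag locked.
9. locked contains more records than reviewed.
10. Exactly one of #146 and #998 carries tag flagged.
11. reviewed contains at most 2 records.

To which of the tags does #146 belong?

#146: flagged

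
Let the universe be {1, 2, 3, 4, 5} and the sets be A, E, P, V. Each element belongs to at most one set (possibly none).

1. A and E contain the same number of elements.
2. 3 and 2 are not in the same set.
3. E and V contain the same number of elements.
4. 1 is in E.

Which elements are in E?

E = {1}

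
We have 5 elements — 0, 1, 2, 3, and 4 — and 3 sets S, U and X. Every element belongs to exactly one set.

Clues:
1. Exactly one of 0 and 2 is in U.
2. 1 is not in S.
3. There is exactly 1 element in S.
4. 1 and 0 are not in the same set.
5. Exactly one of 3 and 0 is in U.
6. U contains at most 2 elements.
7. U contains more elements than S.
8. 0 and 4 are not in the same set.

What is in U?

U = {2, 3}

From (2): 1 ∉ S.
Suppose 0 ∈ U: no assignment then satisfies all the clues, so 0 ∉ U.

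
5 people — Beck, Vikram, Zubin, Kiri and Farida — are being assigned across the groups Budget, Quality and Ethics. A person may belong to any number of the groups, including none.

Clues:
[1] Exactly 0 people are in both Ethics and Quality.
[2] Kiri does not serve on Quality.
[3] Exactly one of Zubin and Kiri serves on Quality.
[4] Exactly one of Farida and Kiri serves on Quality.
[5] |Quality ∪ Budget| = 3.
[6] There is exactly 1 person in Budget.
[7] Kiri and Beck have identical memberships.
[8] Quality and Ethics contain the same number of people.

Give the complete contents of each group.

Budget = {Vikram}; Quality = {Farida, Zubin}; Ethics = {Beck, Kiri}

From (2): Kiri ∉ Quality.
(3) (exactly one): Zubin ∈ Quality.
(4) (exactly one): Farida ∈ Quality.
(7): Beck matches Kiri: Beck ∉ Quality.
Suppose Beck ∈ Budget: no assignment then satisfies all the clues, so Beck ∉ Budget.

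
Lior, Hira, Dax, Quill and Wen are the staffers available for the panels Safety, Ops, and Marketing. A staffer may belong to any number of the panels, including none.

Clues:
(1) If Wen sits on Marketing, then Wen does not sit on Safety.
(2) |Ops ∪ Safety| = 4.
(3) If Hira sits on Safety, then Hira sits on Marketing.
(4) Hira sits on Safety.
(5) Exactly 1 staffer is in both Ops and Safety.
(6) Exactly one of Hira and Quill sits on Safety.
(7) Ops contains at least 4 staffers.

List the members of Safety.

Safety = {Hira}

From (4): Hira ∈ Safety.
(3): Hira ∈ Marketing.
(6) (exactly one): Quill ∉ Safety.
Suppose Lior ∈ Safety: no assignment then satisfies all the clues, so Lior ∉ Safety.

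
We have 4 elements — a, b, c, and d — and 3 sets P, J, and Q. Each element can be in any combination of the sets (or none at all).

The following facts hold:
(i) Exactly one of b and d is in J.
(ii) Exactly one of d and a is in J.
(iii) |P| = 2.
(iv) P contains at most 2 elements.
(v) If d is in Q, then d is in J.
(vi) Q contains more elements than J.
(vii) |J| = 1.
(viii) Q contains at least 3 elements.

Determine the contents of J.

J = {d}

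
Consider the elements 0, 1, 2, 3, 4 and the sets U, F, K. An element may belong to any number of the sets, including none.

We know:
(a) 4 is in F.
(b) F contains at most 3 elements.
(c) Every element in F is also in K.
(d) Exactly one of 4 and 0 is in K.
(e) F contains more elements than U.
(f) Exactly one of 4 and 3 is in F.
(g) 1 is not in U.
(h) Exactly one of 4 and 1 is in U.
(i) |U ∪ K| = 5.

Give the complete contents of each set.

U = {0, 4}; F = {1, 2, 4}; K = {1, 2, 3, 4}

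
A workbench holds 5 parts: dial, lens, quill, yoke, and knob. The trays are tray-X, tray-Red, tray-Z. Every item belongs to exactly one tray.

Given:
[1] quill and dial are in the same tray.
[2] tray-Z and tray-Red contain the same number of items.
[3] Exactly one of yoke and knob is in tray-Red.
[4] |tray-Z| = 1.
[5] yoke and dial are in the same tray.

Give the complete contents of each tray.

tray-X = {dial, quill, yoke}; tray-Red = {knob}; tray-Z = {lens}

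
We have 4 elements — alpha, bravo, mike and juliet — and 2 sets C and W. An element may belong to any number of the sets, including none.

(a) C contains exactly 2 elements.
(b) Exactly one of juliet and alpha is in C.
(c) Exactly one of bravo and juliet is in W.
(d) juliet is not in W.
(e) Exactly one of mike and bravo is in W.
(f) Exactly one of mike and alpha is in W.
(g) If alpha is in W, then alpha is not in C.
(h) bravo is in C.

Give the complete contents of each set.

C = {bravo, juliet}; W = {alpha, bravo}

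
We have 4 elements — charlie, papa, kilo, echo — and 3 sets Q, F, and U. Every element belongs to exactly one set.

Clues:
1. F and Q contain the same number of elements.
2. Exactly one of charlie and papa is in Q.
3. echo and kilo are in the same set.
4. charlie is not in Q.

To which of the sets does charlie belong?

charlie: F

From (4): charlie ∉ Q.
(2) (exactly one): papa ∈ Q.
Suppose charlie ∉ F: no assignment then satisfies all the clues, so charlie ∈ F.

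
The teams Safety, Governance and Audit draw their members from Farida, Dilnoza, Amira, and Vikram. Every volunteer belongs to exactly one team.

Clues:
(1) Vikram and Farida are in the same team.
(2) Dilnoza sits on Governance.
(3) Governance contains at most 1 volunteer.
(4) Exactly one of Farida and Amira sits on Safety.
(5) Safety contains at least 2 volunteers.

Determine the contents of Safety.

Safety = {Farida, Vikram}

From (2): Dilnoza ∈ Governance.
(3): Governance already has 1, so the rest are out.
Suppose Farida ∉ Safety: no assignment then satisfies all the clues, so Farida ∈ Safety.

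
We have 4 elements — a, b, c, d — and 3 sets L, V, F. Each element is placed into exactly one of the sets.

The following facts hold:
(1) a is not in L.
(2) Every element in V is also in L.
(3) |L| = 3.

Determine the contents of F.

F = {a}

From (1): a ∉ L.
(2) contrapositive: a ∉ V.
(3): only 3 candidates remain for L, so all are in.
Only one set left: a ∈ F.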